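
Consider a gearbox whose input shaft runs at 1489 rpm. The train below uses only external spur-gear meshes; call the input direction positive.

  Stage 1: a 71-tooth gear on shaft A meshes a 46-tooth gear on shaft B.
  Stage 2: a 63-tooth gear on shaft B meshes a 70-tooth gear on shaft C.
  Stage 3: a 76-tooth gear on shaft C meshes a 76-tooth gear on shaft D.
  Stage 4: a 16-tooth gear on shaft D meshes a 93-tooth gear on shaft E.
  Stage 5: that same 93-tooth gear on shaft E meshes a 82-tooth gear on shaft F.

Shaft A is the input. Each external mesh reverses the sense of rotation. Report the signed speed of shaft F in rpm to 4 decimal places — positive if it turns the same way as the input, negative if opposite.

Stage 1 [71T→46T]: ω = 1489.0000×71/46 = 2298.2391 rpm, dir flips to −; running = −2298.2391
Stage 2 [63T→70T]: ω = 2298.2391×63/70 = 2068.4152 rpm, dir flips to +; running = +2068.4152
Stage 3 [76T→76T]: ω = 2068.4152×76/76 = 2068.4152 rpm, dir flips to −; running = −2068.4152
Stage 4 [16T→93T]: ω = 2068.4152×16/93 = 355.8564 rpm, dir flips to +; running = +355.8564
Stage 5 [93T→82T]: ω = 355.8564×93/82 = 403.5932 rpm, dir flips to −; running = −403.5932

-403.5932 rpm (opposite to input, |ω| = 403.5932 rpm)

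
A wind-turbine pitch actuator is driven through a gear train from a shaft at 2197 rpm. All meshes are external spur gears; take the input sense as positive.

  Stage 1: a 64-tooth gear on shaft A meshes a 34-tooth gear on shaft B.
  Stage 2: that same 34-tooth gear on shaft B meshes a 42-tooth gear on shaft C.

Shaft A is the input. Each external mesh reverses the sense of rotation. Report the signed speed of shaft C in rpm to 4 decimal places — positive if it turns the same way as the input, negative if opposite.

Stage 1 [64T→34T]: ω = 2197.0000×64/34 = 4135.5294 rpm, dir flips to −; running = −4135.5294
Stage 2 [34T→42T]: ω = 4135.5294×34/42 = 3347.8095 rpm, dir flips to +; running = +3347.8095

+3347.8095 rpm (same as input, |ω| = 3347.8095 rpm)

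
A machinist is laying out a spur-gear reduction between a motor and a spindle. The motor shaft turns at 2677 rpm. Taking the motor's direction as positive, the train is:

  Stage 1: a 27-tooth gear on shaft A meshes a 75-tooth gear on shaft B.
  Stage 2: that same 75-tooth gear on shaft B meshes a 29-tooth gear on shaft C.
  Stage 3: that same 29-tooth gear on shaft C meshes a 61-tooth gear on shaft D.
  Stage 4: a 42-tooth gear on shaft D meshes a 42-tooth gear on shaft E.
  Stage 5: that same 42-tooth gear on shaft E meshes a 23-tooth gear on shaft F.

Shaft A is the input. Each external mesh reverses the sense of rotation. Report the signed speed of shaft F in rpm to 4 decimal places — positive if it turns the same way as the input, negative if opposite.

-2163.7334 rpm (opposite to input, |ω| = 2163.7334 rpm)

Stage 1 [27T→75T]: ω = 2677.0000×27/75 = 963.7200 rpm, dir flips to −; running = −963.7200
Stage 2 [75T→29T]: ω = 963.7200×75/29 = 2492.3793 rpm, dir flips to +; running = +2492.3793
Stage 3 [29T→61T]: ω = 2492.3793×29/61 = 1184.9016 rpm, dir flips to −; running = −1184.9016
Stage 4 [42T→42T]: ω = 1184.9016×42/42 = 1184.9016 rpm, dir flips to +; running = +1184.9016
Stage 5 [42T→23T]: ω = 1184.9016×42/23 = 2163.7334 rpm, dir flips to −; running = −2163.7334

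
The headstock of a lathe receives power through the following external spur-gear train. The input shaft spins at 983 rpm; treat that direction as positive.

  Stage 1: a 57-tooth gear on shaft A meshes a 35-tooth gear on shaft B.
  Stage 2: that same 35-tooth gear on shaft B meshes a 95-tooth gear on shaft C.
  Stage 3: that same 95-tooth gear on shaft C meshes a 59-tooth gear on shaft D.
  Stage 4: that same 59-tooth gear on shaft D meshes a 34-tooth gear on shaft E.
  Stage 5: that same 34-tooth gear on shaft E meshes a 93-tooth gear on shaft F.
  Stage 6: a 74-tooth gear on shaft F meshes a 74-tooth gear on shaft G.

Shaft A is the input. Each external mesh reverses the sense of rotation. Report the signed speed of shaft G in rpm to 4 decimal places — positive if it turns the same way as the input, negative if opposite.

Stage 1 [57T→35T]: ω = 983.0000×57/35 = 1600.8857 rpm, dir flips to −; running = −1600.8857
Stage 2 [35T→95T]: ω = 1600.8857×35/95 = 589.8000 rpm, dir flips to +; running = +589.8000
Stage 3 [95T→59T]: ω = 589.8000×95/59 = 949.6780 rpm, dir flips to −; running = −949.6780
Stage 4 [59T→34T]: ω = 949.6780×59/34 = 1647.9706 rpm, dir flips to +; running = +1647.9706
Stage 5 [34T→93T]: ω = 1647.9706×34/93 = 602.4839 rpm, dir flips to −; running = −602.4839
Stage 6 [74T→74T]: ω = 602.4839×74/74 = 602.4839 rpm, dir flips to +; running = +602.4839

+602.4839 rpm (same as input, |ω| = 602.4839 rpm)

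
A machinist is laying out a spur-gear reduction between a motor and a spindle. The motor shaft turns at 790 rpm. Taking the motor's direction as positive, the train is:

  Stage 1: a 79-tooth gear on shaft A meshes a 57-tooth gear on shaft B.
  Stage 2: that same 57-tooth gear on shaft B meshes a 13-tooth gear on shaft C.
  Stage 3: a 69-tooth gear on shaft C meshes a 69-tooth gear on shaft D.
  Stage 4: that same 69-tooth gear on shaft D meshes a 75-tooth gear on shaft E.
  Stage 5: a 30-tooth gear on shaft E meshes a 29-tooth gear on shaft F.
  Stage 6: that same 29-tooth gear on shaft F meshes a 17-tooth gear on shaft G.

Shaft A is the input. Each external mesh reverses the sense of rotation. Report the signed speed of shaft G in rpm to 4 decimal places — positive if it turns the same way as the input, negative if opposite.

Stage 1 [79T→57T]: ω = 790.0000×79/57 = 1094.9123 rpm, dir flips to −; running = −1094.9123
Stage 2 [57T→13T]: ω = 1094.9123×57/13 = 4800.7692 rpm, dir flips to +; running = +4800.7692
Stage 3 [69T→69T]: ω = 4800.7692×69/69 = 4800.7692 rpm, dir flips to −; running = −4800.7692
Stage 4 [69T→75T]: ω = 4800.7692×69/75 = 4416.7077 rpm, dir flips to +; running = +4416.7077
Stage 5 [30T→29T]: ω = 4416.7077×30/29 = 4569.0080 rpm, dir flips to −; running = −4569.0080
Stage 6 [29T→17T]: ω = 4569.0080×29/17 = 7794.1900 rpm, dir flips to +; running = +7794.1900

+7794.1900 rpm (same as input, |ω| = 7794.1900 rpm)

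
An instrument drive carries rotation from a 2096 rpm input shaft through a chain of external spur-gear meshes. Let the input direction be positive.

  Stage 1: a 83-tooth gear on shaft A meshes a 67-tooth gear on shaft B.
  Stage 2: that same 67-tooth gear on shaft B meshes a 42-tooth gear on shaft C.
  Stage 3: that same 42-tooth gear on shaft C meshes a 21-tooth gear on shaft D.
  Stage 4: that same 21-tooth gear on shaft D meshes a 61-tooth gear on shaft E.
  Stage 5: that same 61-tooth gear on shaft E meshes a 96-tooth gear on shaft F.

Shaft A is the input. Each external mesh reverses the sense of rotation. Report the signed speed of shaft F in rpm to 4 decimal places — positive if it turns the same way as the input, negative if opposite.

-1812.1667 rpm (opposite to input, |ω| = 1812.1667 rpm)

Stage 1 [83T→67T]: ω = 2096.0000×83/67 = 2596.5373 rpm, dir flips to −; running = −2596.5373
Stage 2 [67T→42T]: ω = 2596.5373×67/42 = 4142.0952 rpm, dir flips to +; running = +4142.0952
Stage 3 [42T→21T]: ω = 4142.0952×42/21 = 8284.1905 rpm, dir flips to −; running = −8284.1905
Stage 4 [21T→61T]: ω = 8284.1905×21/61 = 2851.9344 rpm, dir flips to +; running = +2851.9344
Stage 5 [61T→96T]: ω = 2851.9344×61/96 = 1812.1667 rpm, dir flips to −; running = −1812.1667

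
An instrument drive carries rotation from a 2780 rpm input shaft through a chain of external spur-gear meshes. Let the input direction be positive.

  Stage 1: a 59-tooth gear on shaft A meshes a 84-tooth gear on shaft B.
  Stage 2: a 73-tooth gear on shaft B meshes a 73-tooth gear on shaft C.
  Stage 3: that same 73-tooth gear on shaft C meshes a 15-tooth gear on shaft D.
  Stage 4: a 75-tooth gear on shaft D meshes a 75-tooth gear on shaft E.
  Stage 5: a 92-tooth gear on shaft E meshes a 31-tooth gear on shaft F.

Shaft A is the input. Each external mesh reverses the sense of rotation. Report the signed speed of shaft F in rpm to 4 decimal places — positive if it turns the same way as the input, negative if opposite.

Stage 1 [59T→84T]: ω = 2780.0000×59/84 = 1952.6190 rpm, dir flips to −; running = −1952.6190
Stage 2 [73T→73T]: ω = 1952.6190×73/73 = 1952.6190 rpm, dir flips to +; running = +1952.6190
Stage 3 [73T→15T]: ω = 1952.6190×73/15 = 9502.7460 rpm, dir flips to −; running = −9502.7460
Stage 4 [75T→75T]: ω = 9502.7460×75/75 = 9502.7460 rpm, dir flips to +; running = +9502.7460
Stage 5 [92T→31T]: ω = 9502.7460×92/31 = 28201.6979 rpm, dir flips to −; running = −28201.6979

-28201.6979 rpm (opposite to input, |ω| = 28201.6979 rpm)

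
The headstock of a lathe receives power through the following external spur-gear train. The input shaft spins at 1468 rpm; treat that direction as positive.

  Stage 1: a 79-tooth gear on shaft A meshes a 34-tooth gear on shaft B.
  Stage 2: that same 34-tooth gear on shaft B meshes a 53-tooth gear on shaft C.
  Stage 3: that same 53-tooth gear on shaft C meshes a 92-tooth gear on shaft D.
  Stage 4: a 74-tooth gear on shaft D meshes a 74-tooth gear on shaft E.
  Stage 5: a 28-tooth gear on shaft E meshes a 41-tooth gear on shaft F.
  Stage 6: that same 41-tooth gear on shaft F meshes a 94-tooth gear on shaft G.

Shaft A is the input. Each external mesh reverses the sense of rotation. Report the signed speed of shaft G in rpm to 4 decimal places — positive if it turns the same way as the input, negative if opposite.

+375.4875 rpm (same as input, |ω| = 375.4875 rpm)

Stage 1 [79T→34T]: ω = 1468.0000×79/34 = 3410.9412 rpm, dir flips to −; running = −3410.9412
Stage 2 [34T→53T]: ω = 3410.9412×34/53 = 2188.1509 rpm, dir flips to +; running = +2188.1509
Stage 3 [53T→92T]: ω = 2188.1509×53/92 = 1260.5652 rpm, dir flips to −; running = −1260.5652
Stage 4 [74T→74T]: ω = 1260.5652×74/74 = 1260.5652 rpm, dir flips to +; running = +1260.5652
Stage 5 [28T→41T]: ω = 1260.5652×28/41 = 860.8738 rpm, dir flips to −; running = −860.8738
Stage 6 [41T→94T]: ω = 860.8738×41/94 = 375.4875 rpm, dir flips to +; running = +375.4875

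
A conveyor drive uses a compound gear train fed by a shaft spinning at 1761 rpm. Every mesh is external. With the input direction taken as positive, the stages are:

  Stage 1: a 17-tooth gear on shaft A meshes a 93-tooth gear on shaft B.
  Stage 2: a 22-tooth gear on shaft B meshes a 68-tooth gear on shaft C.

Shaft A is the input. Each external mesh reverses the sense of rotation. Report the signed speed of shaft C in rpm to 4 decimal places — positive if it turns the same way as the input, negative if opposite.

+104.1452 rpm (same as input, |ω| = 104.1452 rpm)

Stage 1 [17T→93T]: ω = 1761.0000×17/93 = 321.9032 rpm, dir flips to −; running = −321.9032
Stage 2 [22T→68T]: ω = 321.9032×22/68 = 104.1452 rpm, dir flips to +; running = +104.1452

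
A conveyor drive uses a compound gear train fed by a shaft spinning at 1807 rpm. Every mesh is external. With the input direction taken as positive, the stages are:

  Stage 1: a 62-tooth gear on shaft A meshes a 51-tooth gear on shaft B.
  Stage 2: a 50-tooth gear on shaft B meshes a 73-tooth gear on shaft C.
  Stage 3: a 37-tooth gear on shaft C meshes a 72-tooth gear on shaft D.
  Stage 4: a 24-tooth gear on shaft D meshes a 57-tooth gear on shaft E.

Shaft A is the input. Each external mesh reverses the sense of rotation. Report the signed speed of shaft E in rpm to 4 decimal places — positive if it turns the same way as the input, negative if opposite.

+325.5610 rpm (same as input, |ω| = 325.5610 rpm)

Stage 1 [62T→51T]: ω = 1807.0000×62/51 = 2196.7451 rpm, dir flips to −; running = −2196.7451
Stage 2 [50T→73T]: ω = 2196.7451×50/73 = 1504.6199 rpm, dir flips to +; running = +1504.6199
Stage 3 [37T→72T]: ω = 1504.6199×37/72 = 773.2075 rpm, dir flips to −; running = −773.2075
Stage 4 [24T→57T]: ω = 773.2075×24/57 = 325.5610 rpm, dir flips to +; running = +325.5610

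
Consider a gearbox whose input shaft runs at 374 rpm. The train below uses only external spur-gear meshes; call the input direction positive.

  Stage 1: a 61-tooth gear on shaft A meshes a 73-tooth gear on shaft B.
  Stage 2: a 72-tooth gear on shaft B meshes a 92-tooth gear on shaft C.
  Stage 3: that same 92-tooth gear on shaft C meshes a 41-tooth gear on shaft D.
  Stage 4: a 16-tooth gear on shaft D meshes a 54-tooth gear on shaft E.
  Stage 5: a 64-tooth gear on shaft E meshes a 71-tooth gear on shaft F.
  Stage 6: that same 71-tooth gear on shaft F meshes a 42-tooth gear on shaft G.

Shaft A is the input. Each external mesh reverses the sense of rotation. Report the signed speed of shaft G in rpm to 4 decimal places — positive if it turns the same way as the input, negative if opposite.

+247.7902 rpm (same as input, |ω| = 247.7902 rpm)

Stage 1 [61T→73T]: ω = 374.0000×61/73 = 312.5205 rpm, dir flips to −; running = −312.5205
Stage 2 [72T→92T]: ω = 312.5205×72/92 = 244.5813 rpm, dir flips to +; running = +244.5813
Stage 3 [92T→41T]: ω = 244.5813×92/41 = 548.8166 rpm, dir flips to −; running = −548.8166
Stage 4 [16T→54T]: ω = 548.8166×16/54 = 162.6123 rpm, dir flips to +; running = +162.6123
Stage 5 [64T→71T]: ω = 162.6123×64/71 = 146.5801 rpm, dir flips to −; running = −146.5801
Stage 6 [71T→42T]: ω = 146.5801×71/42 = 247.7902 rpm, dir flips to +; running = +247.7902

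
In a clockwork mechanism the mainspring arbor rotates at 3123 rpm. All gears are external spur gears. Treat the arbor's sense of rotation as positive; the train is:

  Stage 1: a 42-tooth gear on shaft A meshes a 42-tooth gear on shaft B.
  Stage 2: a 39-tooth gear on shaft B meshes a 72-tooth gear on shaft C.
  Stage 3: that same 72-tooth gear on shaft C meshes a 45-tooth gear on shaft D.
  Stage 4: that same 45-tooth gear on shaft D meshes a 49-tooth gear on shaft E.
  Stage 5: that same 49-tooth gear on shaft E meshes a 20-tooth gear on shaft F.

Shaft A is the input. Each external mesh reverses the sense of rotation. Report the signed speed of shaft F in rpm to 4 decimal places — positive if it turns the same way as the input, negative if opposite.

Stage 1 [42T→42T]: ω = 3123.0000×42/42 = 3123.0000 rpm, dir flips to −; running = −3123.0000
Stage 2 [39T→72T]: ω = 3123.0000×39/72 = 1691.6250 rpm, dir flips to +; running = +1691.6250
Stage 3 [72T→45T]: ω = 1691.6250×72/45 = 2706.6000 rpm, dir flips to −; running = −2706.6000
Stage 4 [45T→49T]: ω = 2706.6000×45/49 = 2485.6531 rpm, dir flips to +; running = +2485.6531
Stage 5 [49T→20T]: ω = 2485.6531×49/20 = 6089.8500 rpm, dir flips to −; running = −6089.8500

-6089.8500 rpm (opposite to input, |ω| = 6089.8500 rpm)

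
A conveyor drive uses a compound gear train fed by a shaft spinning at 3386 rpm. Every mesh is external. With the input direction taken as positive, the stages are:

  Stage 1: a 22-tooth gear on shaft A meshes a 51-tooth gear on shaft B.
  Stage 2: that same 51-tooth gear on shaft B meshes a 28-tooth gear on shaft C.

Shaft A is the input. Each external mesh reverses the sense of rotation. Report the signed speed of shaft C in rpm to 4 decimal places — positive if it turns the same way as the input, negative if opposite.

+2660.4286 rpm (same as input, |ω| = 2660.4286 rpm)

Stage 1 [22T→51T]: ω = 3386.0000×22/51 = 1460.6275 rpm, dir flips to −; running = −1460.6275
Stage 2 [51T→28T]: ω = 1460.6275×51/28 = 2660.4286 rpm, dir flips to +; running = +2660.4286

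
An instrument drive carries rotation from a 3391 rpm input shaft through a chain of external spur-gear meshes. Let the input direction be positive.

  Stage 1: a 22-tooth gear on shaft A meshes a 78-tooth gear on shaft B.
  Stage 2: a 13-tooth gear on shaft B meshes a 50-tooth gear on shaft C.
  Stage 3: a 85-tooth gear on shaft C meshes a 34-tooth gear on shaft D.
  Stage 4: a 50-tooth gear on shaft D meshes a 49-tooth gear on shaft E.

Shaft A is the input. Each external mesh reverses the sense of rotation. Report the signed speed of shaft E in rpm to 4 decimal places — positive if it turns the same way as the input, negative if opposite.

Stage 1 [22T→78T]: ω = 3391.0000×22/78 = 956.4359 rpm, dir flips to −; running = −956.4359
Stage 2 [13T→50T]: ω = 956.4359×13/50 = 248.6733 rpm, dir flips to +; running = +248.6733
Stage 3 [85T→34T]: ω = 248.6733×85/34 = 621.6833 rpm, dir flips to −; running = −621.6833
Stage 4 [50T→49T]: ω = 621.6833×50/49 = 634.3707 rpm, dir flips to +; running = +634.3707

+634.3707 rpm (same as input, |ω| = 634.3707 rpm)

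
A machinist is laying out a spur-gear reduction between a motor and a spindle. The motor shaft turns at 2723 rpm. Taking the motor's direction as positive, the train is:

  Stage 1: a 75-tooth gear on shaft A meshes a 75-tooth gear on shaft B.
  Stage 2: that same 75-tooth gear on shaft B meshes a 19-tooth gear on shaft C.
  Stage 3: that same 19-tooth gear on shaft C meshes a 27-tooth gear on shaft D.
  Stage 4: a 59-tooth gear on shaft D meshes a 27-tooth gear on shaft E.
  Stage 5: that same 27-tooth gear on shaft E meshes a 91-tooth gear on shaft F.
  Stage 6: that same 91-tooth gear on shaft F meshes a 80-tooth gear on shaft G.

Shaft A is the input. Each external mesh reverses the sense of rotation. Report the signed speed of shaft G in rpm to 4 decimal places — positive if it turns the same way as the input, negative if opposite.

+5578.3681 rpm (same as input, |ω| = 5578.3681 rpm)

Stage 1 [75T→75T]: ω = 2723.0000×75/75 = 2723.0000 rpm, dir flips to −; running = −2723.0000
Stage 2 [75T→19T]: ω = 2723.0000×75/19 = 10748.6842 rpm, dir flips to +; running = +10748.6842
Stage 3 [19T→27T]: ω = 10748.6842×19/27 = 7563.8889 rpm, dir flips to −; running = −7563.8889
Stage 4 [59T→27T]: ω = 7563.8889×59/27 = 16528.4979 rpm, dir flips to +; running = +16528.4979
Stage 5 [27T→91T]: ω = 16528.4979×27/91 = 4904.0598 rpm, dir flips to −; running = −4904.0598
Stage 6 [91T→80T]: ω = 4904.0598×91/80 = 5578.3681 rpm, dir flips to +; running = +5578.3681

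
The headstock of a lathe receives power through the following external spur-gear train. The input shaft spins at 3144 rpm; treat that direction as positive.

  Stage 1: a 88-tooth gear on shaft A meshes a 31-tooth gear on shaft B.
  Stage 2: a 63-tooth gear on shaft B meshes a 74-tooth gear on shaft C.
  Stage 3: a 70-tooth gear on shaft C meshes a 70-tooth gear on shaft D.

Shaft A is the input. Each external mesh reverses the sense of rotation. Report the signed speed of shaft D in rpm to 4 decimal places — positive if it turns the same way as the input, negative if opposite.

Stage 1 [88T→31T]: ω = 3144.0000×88/31 = 8924.9032 rpm, dir flips to −; running = −8924.9032
Stage 2 [63T→74T]: ω = 8924.9032×63/74 = 7598.2284 rpm, dir flips to +; running = +7598.2284
Stage 3 [70T→70T]: ω = 7598.2284×70/70 = 7598.2284 rpm, dir flips to −; running = −7598.2284

-7598.2284 rpm (opposite to input, |ω| = 7598.2284 rpm)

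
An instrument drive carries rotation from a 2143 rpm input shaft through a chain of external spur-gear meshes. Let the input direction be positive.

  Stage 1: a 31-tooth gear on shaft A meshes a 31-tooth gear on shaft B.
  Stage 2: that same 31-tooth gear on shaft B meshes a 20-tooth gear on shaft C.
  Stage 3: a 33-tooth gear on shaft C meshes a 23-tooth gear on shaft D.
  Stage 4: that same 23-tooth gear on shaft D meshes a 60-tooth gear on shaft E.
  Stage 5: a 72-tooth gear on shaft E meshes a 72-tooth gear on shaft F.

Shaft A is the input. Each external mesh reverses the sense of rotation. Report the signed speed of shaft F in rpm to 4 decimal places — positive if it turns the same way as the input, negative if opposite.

-1826.9075 rpm (opposite to input, |ω| = 1826.9075 rpm)

Stage 1 [31T→31T]: ω = 2143.0000×31/31 = 2143.0000 rpm, dir flips to −; running = −2143.0000
Stage 2 [31T→20T]: ω = 2143.0000×31/20 = 3321.6500 rpm, dir flips to +; running = +3321.6500
Stage 3 [33T→23T]: ω = 3321.6500×33/23 = 4765.8457 rpm, dir flips to −; running = −4765.8457
Stage 4 [23T→60T]: ω = 4765.8457×23/60 = 1826.9075 rpm, dir flips to +; running = +1826.9075
Stage 5 [72T→72T]: ω = 1826.9075×72/72 = 1826.9075 rpm, dir flips to −; running = −1826.9075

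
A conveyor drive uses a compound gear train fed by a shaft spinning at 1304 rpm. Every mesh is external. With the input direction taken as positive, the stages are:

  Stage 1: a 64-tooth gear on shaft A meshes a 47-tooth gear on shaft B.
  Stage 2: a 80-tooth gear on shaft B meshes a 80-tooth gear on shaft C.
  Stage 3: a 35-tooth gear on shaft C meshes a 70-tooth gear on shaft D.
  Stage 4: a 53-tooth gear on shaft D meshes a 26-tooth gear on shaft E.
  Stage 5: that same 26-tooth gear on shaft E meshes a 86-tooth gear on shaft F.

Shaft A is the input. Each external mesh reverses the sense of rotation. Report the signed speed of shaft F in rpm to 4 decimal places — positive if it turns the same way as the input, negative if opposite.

Stage 1 [64T→47T]: ω = 1304.0000×64/47 = 1775.6596 rpm, dir flips to −; running = −1775.6596
Stage 2 [80T→80T]: ω = 1775.6596×80/80 = 1775.6596 rpm, dir flips to +; running = +1775.6596
Stage 3 [35T→70T]: ω = 1775.6596×35/70 = 887.8298 rpm, dir flips to −; running = −887.8298
Stage 4 [53T→26T]: ω = 887.8298×53/26 = 1809.8069 rpm, dir flips to +; running = +1809.8069
Stage 5 [26T→86T]: ω = 1809.8069×26/86 = 547.1509 rpm, dir flips to −; running = −547.1509

-547.1509 rpm (opposite to input, |ω| = 547.1509 rpm)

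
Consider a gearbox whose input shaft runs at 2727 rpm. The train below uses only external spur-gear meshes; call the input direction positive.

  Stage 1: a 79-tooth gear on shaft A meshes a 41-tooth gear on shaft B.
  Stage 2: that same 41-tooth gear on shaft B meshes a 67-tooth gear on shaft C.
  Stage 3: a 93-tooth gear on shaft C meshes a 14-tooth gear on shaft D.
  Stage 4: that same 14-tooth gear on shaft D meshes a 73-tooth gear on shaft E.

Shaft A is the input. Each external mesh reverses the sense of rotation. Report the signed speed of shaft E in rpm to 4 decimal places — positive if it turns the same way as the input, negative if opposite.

+4096.3543 rpm (same as input, |ω| = 4096.3543 rpm)

Stage 1 [79T→41T]: ω = 2727.0000×79/41 = 5254.4634 rpm, dir flips to −; running = −5254.4634
Stage 2 [41T→67T]: ω = 5254.4634×41/67 = 3215.4179 rpm, dir flips to +; running = +3215.4179
Stage 3 [93T→14T]: ω = 3215.4179×93/14 = 21359.5618 rpm, dir flips to −; running = −21359.5618
Stage 4 [14T→73T]: ω = 21359.5618×14/73 = 4096.3543 rpm, dir flips to +; running = +4096.3543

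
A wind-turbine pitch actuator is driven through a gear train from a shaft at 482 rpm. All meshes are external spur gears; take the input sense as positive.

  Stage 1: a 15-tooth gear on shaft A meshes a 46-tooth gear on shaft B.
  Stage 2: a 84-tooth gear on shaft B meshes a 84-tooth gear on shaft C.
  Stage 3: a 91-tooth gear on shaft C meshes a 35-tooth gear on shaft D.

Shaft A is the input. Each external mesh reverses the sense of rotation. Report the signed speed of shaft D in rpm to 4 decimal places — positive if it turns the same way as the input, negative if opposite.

-408.6522 rpm (opposite to input, |ω| = 408.6522 rpm)

Stage 1 [15T→46T]: ω = 482.0000×15/46 = 157.1739 rpm, dir flips to −; running = −157.1739
Stage 2 [84T→84T]: ω = 157.1739×84/84 = 157.1739 rpm, dir flips to +; running = +157.1739
Stage 3 [91T→35T]: ω = 157.1739×91/35 = 408.6522 rpm, dir flips to −; running = −408.6522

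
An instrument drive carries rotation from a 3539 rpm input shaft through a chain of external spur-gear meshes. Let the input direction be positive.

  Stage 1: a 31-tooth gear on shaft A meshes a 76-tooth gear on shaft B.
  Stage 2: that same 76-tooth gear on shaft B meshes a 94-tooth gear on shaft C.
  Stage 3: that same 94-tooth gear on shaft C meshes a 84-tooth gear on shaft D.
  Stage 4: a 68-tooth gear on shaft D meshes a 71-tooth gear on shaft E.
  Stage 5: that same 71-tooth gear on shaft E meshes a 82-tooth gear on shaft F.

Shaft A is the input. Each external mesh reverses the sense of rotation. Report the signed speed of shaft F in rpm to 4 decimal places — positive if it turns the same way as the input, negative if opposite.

-1083.0738 rpm (opposite to input, |ω| = 1083.0738 rpm)

Stage 1 [31T→76T]: ω = 3539.0000×31/76 = 1443.5395 rpm, dir flips to −; running = −1443.5395
Stage 2 [76T→94T]: ω = 1443.5395×76/94 = 1167.1170 rpm, dir flips to +; running = +1167.1170
Stage 3 [94T→84T]: ω = 1167.1170×94/84 = 1306.0595 rpm, dir flips to −; running = −1306.0595
Stage 4 [68T→71T]: ω = 1306.0595×68/71 = 1250.8739 rpm, dir flips to +; running = +1250.8739
Stage 5 [71T→82T]: ω = 1250.8739×71/82 = 1083.0738 rpm, dir flips to −; running = −1083.0738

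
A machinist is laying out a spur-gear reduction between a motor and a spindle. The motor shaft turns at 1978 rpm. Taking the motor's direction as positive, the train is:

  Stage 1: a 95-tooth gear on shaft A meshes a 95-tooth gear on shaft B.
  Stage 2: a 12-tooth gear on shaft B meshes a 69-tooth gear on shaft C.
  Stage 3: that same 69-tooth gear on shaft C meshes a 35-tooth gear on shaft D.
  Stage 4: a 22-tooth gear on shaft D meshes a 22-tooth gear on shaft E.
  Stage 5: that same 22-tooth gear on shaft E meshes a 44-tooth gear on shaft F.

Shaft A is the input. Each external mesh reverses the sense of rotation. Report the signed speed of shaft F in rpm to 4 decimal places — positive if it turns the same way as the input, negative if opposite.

-339.0857 rpm (opposite to input, |ω| = 339.0857 rpm)

Stage 1 [95T→95T]: ω = 1978.0000×95/95 = 1978.0000 rpm, dir flips to −; running = −1978.0000
Stage 2 [12T→69T]: ω = 1978.0000×12/69 = 344.0000 rpm, dir flips to +; running = +344.0000
Stage 3 [69T→35T]: ω = 344.0000×69/35 = 678.1714 rpm, dir flips to −; running = −678.1714
Stage 4 [22T→22T]: ω = 678.1714×22/22 = 678.1714 rpm, dir flips to +; running = +678.1714
Stage 5 [22T→44T]: ω = 678.1714×22/44 = 339.0857 rpm, dir flips to −; running = −339.0857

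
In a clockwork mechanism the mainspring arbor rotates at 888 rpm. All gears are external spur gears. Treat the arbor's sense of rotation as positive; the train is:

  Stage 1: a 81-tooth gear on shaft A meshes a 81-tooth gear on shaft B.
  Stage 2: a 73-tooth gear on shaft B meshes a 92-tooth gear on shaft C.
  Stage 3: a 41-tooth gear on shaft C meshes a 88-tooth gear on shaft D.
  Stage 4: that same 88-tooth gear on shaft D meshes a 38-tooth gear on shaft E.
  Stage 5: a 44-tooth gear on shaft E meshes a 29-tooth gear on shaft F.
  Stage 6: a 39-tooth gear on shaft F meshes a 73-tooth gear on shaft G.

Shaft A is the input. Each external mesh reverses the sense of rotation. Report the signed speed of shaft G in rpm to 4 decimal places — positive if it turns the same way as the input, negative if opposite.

+616.2326 rpm (same as input, |ω| = 616.2326 rpm)

Stage 1 [81T→81T]: ω = 888.0000×81/81 = 888.0000 rpm, dir flips to −; running = −888.0000
Stage 2 [73T→92T]: ω = 888.0000×73/92 = 704.6087 rpm, dir flips to +; running = +704.6087
Stage 3 [41T→88T]: ω = 704.6087×41/88 = 328.2836 rpm, dir flips to −; running = −328.2836
Stage 4 [88T→38T]: ω = 328.2836×88/38 = 760.2357 rpm, dir flips to +; running = +760.2357
Stage 5 [44T→29T]: ω = 760.2357×44/29 = 1153.4611 rpm, dir flips to −; running = −1153.4611
Stage 6 [39T→73T]: ω = 1153.4611×39/73 = 616.2326 rpm, dir flips to +; running = +616.2326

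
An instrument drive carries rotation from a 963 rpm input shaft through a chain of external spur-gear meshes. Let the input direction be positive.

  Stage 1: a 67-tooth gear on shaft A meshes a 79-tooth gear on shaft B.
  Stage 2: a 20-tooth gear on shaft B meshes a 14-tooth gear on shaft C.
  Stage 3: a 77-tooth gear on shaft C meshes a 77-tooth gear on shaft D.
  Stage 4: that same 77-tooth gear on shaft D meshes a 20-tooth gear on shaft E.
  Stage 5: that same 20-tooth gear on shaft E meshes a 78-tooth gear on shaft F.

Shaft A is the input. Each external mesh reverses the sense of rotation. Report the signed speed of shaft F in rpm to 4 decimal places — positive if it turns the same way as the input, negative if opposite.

Stage 1 [67T→79T]: ω = 963.0000×67/79 = 816.7215 rpm, dir flips to −; running = −816.7215
Stage 2 [20T→14T]: ω = 816.7215×20/14 = 1166.7450 rpm, dir flips to +; running = +1166.7450
Stage 3 [77T→77T]: ω = 1166.7450×77/77 = 1166.7450 rpm, dir flips to −; running = −1166.7450
Stage 4 [77T→20T]: ω = 1166.7450×77/20 = 4491.9684 rpm, dir flips to +; running = +4491.9684
Stage 5 [20T→78T]: ω = 4491.9684×20/78 = 1151.7868 rpm, dir flips to −; running = −1151.7868

-1151.7868 rpm (opposite to input, |ω| = 1151.7868 rpm)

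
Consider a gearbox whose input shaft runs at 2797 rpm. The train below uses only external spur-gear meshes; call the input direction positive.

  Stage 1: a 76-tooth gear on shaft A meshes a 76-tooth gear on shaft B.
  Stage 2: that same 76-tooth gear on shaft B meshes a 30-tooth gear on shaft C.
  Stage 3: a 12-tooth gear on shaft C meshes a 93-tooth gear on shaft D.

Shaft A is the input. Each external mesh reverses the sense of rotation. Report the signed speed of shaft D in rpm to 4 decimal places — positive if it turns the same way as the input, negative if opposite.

Stage 1 [76T→76T]: ω = 2797.0000×76/76 = 2797.0000 rpm, dir flips to −; running = −2797.0000
Stage 2 [76T→30T]: ω = 2797.0000×76/30 = 7085.7333 rpm, dir flips to +; running = +7085.7333
Stage 3 [12T→93T]: ω = 7085.7333×12/93 = 914.2882 rpm, dir flips to −; running = −914.2882

-914.2882 rpm (opposite to input, |ω| = 914.2882 rpm)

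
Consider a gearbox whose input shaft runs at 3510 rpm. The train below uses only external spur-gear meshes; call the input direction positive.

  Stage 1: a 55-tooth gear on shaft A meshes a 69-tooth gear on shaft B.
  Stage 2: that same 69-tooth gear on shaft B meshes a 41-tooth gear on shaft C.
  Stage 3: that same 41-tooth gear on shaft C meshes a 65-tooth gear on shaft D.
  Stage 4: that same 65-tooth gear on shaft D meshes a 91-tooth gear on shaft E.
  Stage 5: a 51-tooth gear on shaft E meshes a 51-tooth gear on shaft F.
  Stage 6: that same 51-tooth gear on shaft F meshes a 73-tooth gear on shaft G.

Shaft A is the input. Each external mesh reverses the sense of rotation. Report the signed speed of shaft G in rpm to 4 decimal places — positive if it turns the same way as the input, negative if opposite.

+1482.0939 rpm (same as input, |ω| = 1482.0939 rpm)

Stage 1 [55T→69T]: ω = 3510.0000×55/69 = 2797.8261 rpm, dir flips to −; running = −2797.8261
Stage 2 [69T→41T]: ω = 2797.8261×69/41 = 4708.5366 rpm, dir flips to +; running = +4708.5366
Stage 3 [41T→65T]: ω = 4708.5366×41/65 = 2970.0000 rpm, dir flips to −; running = −2970.0000
Stage 4 [65T→91T]: ω = 2970.0000×65/91 = 2121.4286 rpm, dir flips to +; running = +2121.4286
Stage 5 [51T→51T]: ω = 2121.4286×51/51 = 2121.4286 rpm, dir flips to −; running = −2121.4286
Stage 6 [51T→73T]: ω = 2121.4286×51/73 = 1482.0939 rpm, dir flips to +; running = +1482.0939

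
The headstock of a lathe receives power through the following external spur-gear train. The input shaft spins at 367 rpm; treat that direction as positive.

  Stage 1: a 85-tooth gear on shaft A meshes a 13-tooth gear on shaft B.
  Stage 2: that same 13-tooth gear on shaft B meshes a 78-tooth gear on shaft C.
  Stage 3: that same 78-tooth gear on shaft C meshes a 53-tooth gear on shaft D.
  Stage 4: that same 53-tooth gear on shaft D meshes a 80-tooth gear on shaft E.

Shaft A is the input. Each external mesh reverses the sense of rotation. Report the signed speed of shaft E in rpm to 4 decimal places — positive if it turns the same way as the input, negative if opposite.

Stage 1 [85T→13T]: ω = 367.0000×85/13 = 2399.6154 rpm, dir flips to −; running = −2399.6154
Stage 2 [13T→78T]: ω = 2399.6154×13/78 = 399.9359 rpm, dir flips to +; running = +399.9359
Stage 3 [78T→53T]: ω = 399.9359×78/53 = 588.5849 rpm, dir flips to −; running = −588.5849
Stage 4 [53T→80T]: ω = 588.5849×53/80 = 389.9375 rpm, dir flips to +; running = +389.9375

+389.9375 rpm (same as input, |ω| = 389.9375 rpm)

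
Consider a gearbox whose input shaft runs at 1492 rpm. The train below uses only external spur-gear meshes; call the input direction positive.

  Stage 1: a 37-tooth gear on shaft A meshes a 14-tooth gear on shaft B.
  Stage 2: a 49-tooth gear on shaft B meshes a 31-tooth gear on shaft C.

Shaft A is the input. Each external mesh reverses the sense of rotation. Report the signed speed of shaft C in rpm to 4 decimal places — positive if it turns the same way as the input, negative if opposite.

Stage 1 [37T→14T]: ω = 1492.0000×37/14 = 3943.1429 rpm, dir flips to −; running = −3943.1429
Stage 2 [49T→31T]: ω = 3943.1429×49/31 = 6232.7097 rpm, dir flips to +; running = +6232.7097

+6232.7097 rpm (same as input, |ω| = 6232.7097 rpm)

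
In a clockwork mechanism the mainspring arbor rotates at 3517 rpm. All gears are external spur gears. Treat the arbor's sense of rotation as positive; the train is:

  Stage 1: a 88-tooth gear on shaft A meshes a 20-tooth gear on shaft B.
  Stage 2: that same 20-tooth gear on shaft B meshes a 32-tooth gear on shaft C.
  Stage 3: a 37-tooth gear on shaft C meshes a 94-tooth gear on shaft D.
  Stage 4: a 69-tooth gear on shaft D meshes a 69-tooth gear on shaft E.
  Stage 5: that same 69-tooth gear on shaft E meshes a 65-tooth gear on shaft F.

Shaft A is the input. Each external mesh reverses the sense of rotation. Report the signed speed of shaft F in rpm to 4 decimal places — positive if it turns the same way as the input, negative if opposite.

Stage 1 [88T→20T]: ω = 3517.0000×88/20 = 15474.8000 rpm, dir flips to −; running = −15474.8000
Stage 2 [20T→32T]: ω = 15474.8000×20/32 = 9671.7500 rpm, dir flips to +; running = +9671.7500
Stage 3 [37T→94T]: ω = 9671.7500×37/94 = 3806.9654 rpm, dir flips to −; running = −3806.9654
Stage 4 [69T→69T]: ω = 3806.9654×69/69 = 3806.9654 rpm, dir flips to +; running = +3806.9654
Stage 5 [69T→65T]: ω = 3806.9654×69/65 = 4041.2402 rpm, dir flips to −; running = −4041.2402

-4041.2402 rpm (opposite to input, |ω| = 4041.2402 rpm)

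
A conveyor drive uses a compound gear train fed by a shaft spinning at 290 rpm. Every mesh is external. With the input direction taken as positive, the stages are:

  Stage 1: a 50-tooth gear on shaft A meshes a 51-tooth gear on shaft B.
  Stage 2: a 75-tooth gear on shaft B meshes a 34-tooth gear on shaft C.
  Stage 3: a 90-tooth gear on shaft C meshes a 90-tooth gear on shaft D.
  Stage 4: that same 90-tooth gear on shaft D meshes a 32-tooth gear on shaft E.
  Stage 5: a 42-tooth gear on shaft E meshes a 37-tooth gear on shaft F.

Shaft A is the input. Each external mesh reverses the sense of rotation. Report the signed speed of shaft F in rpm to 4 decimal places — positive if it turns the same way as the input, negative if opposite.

-2002.2591 rpm (opposite to input, |ω| = 2002.2591 rpm)

Stage 1 [50T→51T]: ω = 290.0000×50/51 = 284.3137 rpm, dir flips to −; running = −284.3137
Stage 2 [75T→34T]: ω = 284.3137×75/34 = 627.1626 rpm, dir flips to +; running = +627.1626
Stage 3 [90T→90T]: ω = 627.1626×90/90 = 627.1626 rpm, dir flips to −; running = −627.1626
Stage 4 [90T→32T]: ω = 627.1626×90/32 = 1763.8949 rpm, dir flips to +; running = +1763.8949
Stage 5 [42T→37T]: ω = 1763.8949×42/37 = 2002.2591 rpm, dir flips to −; running = −2002.2591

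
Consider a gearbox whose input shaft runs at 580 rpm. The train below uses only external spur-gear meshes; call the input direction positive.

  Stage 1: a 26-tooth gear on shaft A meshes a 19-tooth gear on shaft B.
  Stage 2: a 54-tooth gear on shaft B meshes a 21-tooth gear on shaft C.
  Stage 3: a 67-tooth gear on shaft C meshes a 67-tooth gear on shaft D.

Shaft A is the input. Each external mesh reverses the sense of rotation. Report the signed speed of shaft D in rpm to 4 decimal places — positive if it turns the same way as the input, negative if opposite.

-2040.9023 rpm (opposite to input, |ω| = 2040.9023 rpm)

Stage 1 [26T→19T]: ω = 580.0000×26/19 = 793.6842 rpm, dir flips to −; running = −793.6842
Stage 2 [54T→21T]: ω = 793.6842×54/21 = 2040.9023 rpm, dir flips to +; running = +2040.9023
Stage 3 [67T→67T]: ω = 2040.9023×67/67 = 2040.9023 rpm, dir flips to −; running = −2040.9023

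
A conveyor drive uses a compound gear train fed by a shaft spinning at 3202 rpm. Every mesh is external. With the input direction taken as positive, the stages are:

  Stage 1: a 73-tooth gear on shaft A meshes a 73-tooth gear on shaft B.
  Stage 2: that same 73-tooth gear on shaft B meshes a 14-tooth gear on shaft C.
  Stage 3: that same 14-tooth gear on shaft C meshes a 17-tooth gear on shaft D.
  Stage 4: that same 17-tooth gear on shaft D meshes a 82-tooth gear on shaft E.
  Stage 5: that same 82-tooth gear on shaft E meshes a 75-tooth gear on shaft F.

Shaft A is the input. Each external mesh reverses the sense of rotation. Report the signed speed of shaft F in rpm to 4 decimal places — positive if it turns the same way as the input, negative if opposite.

-3116.6133 rpm (opposite to input, |ω| = 3116.6133 rpm)

Stage 1 [73T→73T]: ω = 3202.0000×73/73 = 3202.0000 rpm, dir flips to −; running = −3202.0000
Stage 2 [73T→14T]: ω = 3202.0000×73/14 = 16696.1429 rpm, dir flips to +; running = +16696.1429
Stage 3 [14T→17T]: ω = 16696.1429×14/17 = 13749.7647 rpm, dir flips to −; running = −13749.7647
Stage 4 [17T→82T]: ω = 13749.7647×17/82 = 2850.5610 rpm, dir flips to +; running = +2850.5610
Stage 5 [82T→75T]: ω = 2850.5610×82/75 = 3116.6133 rpm, dir flips to −; running = −3116.6133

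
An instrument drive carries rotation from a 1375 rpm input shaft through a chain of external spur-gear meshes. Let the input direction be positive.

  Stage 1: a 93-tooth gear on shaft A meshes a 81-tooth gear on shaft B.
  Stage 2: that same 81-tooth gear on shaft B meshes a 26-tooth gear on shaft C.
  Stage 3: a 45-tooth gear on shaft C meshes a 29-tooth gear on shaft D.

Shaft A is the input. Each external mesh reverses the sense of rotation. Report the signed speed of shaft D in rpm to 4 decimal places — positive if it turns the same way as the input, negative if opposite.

-7631.7971 rpm (opposite to input, |ω| = 7631.7971 rpm)

Stage 1 [93T→81T]: ω = 1375.0000×93/81 = 1578.7037 rpm, dir flips to −; running = −1578.7037
Stage 2 [81T→26T]: ω = 1578.7037×81/26 = 4918.2692 rpm, dir flips to +; running = +4918.2692
Stage 3 [45T→29T]: ω = 4918.2692×45/29 = 7631.7971 rpm, dir flips to −; running = −7631.7971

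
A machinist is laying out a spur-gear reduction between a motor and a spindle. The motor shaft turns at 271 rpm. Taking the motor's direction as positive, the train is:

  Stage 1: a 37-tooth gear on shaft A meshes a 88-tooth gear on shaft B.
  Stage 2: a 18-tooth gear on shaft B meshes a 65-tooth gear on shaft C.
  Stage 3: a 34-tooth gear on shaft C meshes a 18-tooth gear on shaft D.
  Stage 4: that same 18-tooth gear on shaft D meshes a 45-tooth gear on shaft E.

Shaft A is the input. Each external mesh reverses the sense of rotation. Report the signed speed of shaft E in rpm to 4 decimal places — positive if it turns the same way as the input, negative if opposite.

Stage 1 [37T→88T]: ω = 271.0000×37/88 = 113.9432 rpm, dir flips to −; running = −113.9432
Stage 2 [18T→65T]: ω = 113.9432×18/65 = 31.5535 rpm, dir flips to +; running = +31.5535
Stage 3 [34T→18T]: ω = 31.5535×34/18 = 59.6010 rpm, dir flips to −; running = −59.6010
Stage 4 [18T→45T]: ω = 59.6010×18/45 = 23.8404 rpm, dir flips to +; running = +23.8404

+23.8404 rpm (same as input, |ω| = 23.8404 rpm)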